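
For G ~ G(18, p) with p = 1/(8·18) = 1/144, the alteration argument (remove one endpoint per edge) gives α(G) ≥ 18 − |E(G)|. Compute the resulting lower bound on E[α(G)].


E[|E(G)|] = C(18, 2)·p = 153 · (1/144) = 17/16.
E[α(G)] ≥ n − E[|E(G)|] = 18 − 17/16 = 271/16.
Numerically: ≈ 16.9375.
(This is only a lower bound; the true E[α(G)] may be larger.)

E[α(G)] ≥ 271/16 ≈ 16.9375.


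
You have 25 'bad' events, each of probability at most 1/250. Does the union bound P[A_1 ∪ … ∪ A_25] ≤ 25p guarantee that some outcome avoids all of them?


Union bound: P[∪_{i=1}^{25} A_i] ≤ Σ_i P[A_i] ≤ 25·p = 25·(1/250) = 1/10.
Numerically: 1/10 ≈ 0.1000000.
Is 1/10 < 1? YES.
Since P[∪ A_i] ≤ 1/10 < 1, the complement has P[∩ A_i^c] ≥ 1 − 1/10 = 9/10 > 0, so some outcome avoids every A_i.

25·p = 1/10 ≈ 0.1000000; existence CERTIFIED by the union bound.


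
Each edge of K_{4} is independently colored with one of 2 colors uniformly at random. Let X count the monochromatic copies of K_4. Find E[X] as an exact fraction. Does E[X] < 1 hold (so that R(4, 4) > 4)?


E[X] = C(4, 4) · 2^{1 − 6} = 1 · 2^{−5} = 1/32.
As a reduced fraction: E[X] = 1/32 ≈ 0.0312500.
Is E[X] < 1? YES.
Since E[X] < 1, there exists a 2-coloring of K_{4} with no monochromatic K_4; hence R(4, 4) > 4.

E[X] = 1/32 ≈ 0.0312500; E[X] < 1, so R(4, 4) > 4.


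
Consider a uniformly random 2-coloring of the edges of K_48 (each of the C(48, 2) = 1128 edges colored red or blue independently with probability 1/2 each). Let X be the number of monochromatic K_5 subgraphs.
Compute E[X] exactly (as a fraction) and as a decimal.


Let X = Σ_S X_S over the C(48, 5) = 1712304 subsets S of size 5, where X_S = 1 if the K_5 on S is monochromatic.
For a fixed S, the K_5 on S has C(5, 2) = 10 edges. P[all 10 edges red] = (1/2)^10, and likewise for blue, so P[monochromatic] = 2·(1/2)^10 = 2^{1 − 10} = 1/512.
Summing: E[X] = C(48, 5) · 2^{1 − 10} = 1712304 · 1/512 = 107019/32.
Numerically: E[X] ≈ 3344.343750.

E[X] = C(48,5)·2^(1−C(5,2)) = 107019/32 ≈ 3344.343750.


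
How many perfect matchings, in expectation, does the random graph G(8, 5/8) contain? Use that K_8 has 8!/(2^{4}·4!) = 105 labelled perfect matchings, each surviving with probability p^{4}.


K_8 has 8!/(2^{4}·4!) = 105 labelled perfect matchings.
For each such perfect matching H, let X_H = 1 if all 4 edges of H are present in G. Then P[X_H = 1] = p^{4} = (5/8)^{4} = 625/4096.
Summing the indicators: E[X] = Σ_H E[X_H] = 105 · p^{4} = 105 · 625/4096 = 65625/4096.
Numerically: E[X] ≈ 16.

E[X] = 105 · (5/8)^{4} = 65625/4096 ≈ 16.


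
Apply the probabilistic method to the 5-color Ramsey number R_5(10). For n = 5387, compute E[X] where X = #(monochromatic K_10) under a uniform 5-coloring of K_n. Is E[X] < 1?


E[X] = C(5387, 10) · 5^{1 − 45} = 5624406917627224603154306376491 · 5^{−44} = 5624406917627224603154306376491/5684341886080801486968994140625.
As a reduced fraction: E[X] = 5624406917627224603154306376491/5684341886080801486968994140625 ≈ 0.9895.
Is E[X] < 1? YES.
Since E[X] < 1, there exists a 5-coloring of K_{5387} with no monochromatic K_10; hence R_5(10) > 5387.

E[X] = 5624406917627224603154306376491/5684341886080801486968994140625 ≈ 0.9895; E[X] < 1, so R_5(10) > 5387.


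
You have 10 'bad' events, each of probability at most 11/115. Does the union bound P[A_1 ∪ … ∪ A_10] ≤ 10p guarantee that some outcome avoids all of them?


Union bound: P[∪_{i=1}^{10} A_i] ≤ Σ_i P[A_i] ≤ 10·p = 10·(11/115) = 22/23.
Numerically: 22/23 ≈ 0.957.
Is 22/23 < 1? YES.
Since P[∪ A_i] ≤ 22/23 < 1, the complement has P[∩ A_i^c] ≥ 1 − 22/23 = 1/23 > 0, so some outcome avoids every A_i.

10·p = 22/23 ≈ 0.957; existence CERTIFIED by the union bound.


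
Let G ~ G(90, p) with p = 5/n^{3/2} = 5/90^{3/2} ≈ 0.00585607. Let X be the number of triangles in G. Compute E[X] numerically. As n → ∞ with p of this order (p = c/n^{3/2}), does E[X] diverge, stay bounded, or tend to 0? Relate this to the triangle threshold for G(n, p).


Number of potential triangles: C(90, 3) = 117480.
Each occurs with probability p³ ≈ (0.00585607)³ ≈ 2.00825437e-07.
By linearity: E[X] = C(90, 3)·p³ ≈ 117480 · 2.00825437e-07 ≈ 0.023593.
Since α = 3/2 > 1, p = c/n^{3/2} = o(1/n) is below the triangle threshold p ~ 1/n. Asymptotically E[X] ~ (c³/6)·n^{3(1−α)} = (5³/6)·n^{-1.5} → 0, so by Markov's inequality G has no triangles w.h.p.

E[X] ≈ 0.023593; in regime p = Θ(1/n^{3/2}) E[X] tends to 0 (below the triangle threshold p ~ 1/n).


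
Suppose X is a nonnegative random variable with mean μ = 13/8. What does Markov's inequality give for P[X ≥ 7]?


μ = E[X] = 13/8, a = 7.
Markov: P[X ≥ 7] ≤ μ/a = (13/8)/7 = 13/56.
Numerically: ≈ 0.2321.
(Since a = 7 > μ = 1.6250, the bound 13/56 is < 1 and informative.)

P[X ≥ 7] ≤ 13/56 ≈ 0.2321.


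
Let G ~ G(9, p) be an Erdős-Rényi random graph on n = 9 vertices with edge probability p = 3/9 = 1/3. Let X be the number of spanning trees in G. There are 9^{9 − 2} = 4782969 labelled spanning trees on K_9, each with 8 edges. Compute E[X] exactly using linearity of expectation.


K_9 has 9^{9 − 2} = 4782969 labelled spanning trees.
For each such spanning tree H, let X_H = 1 if all 8 edges of H are present in G. Then P[X_H = 1] = p^{8} = (1/3)^{8} = 1/6561.
Summing the indicators: E[X] = Σ_H E[X_H] = 4782969 · p^{8} = 4782969 · 1/6561 = 729.
Numerically: E[X] ≈ 729.

E[X] = 4782969 · (1/3)^{8} = 729 ≈ 729.


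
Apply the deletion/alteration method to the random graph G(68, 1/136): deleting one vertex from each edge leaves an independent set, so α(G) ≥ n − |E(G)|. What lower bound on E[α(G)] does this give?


E[|E(G)|] = C(68, 2)·p = 2278 · (1/136) = 67/4.
E[α(G)] ≥ n − E[|E(G)|] = 68 − 67/4 = 205/4.
Numerically: ≈ 51.2500.
(This is only a lower bound; the true E[α(G)] may be larger.)

E[α(G)] ≥ 205/4 ≈ 51.2500.


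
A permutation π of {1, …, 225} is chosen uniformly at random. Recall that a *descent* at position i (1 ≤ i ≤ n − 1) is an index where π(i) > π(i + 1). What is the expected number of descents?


Write X = Σ X_I over i = 1, …, 224, with X_I the indicator of one descent.
There are 224 indicators.
For each fixed i, the pair (π(i), π(i+1)) is a uniformly random ordered pair of distinct values from {1, …, 225}; by symmetry P[π(i) > π(i+1)] = 1/2.
By linearity: E[X] = 224 · (1/2) = (225 − 1) · (1/2) = 112 ≈ 112.000.

E[X] = 112 = 112.000.


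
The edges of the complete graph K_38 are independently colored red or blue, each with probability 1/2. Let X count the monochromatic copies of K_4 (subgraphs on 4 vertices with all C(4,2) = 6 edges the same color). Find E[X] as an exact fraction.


Let X = Σ_S X_S over the C(38, 4) = 73815 subsets S of size 4, where X_S = 1 if the K_4 on S is monochromatic.
For a fixed S, the K_4 on S has C(4, 2) = 6 edges. P[all 6 edges red] = (1/2)^6, and likewise for blue, so P[monochromatic] = 2·(1/2)^6 = 2^{1 − 6} = 1/32.
Summing: E[X] = C(38, 4) · 2^{1 − 6} = 73815 · 1/32 = 73815/32.
Numerically: E[X] ≈ 2306.71875.

E[X] = C(38,4)·2^(1−C(4,2)) = 73815/32 ≈ 2306.71875.


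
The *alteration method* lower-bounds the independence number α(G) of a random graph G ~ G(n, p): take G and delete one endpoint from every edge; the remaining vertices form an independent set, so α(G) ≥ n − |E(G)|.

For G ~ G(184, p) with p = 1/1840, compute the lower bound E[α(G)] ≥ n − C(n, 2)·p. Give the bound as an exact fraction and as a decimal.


E[|E(G)|] = C(184, 2)·p = 16836 · (1/1840) = 183/20.
E[α(G)] ≥ n − E[|E(G)|] = 184 − 183/20 = 3497/20.
Numerically: ≈ 174.8500.
(This is only a lower bound; the true E[α(G)] may be larger.)

E[α(G)] ≥ 3497/20 ≈ 174.8500.


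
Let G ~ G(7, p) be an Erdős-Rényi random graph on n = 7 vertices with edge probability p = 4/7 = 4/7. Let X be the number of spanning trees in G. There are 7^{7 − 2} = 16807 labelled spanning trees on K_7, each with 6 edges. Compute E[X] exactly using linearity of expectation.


K_7 has 7^{7 − 2} = 16807 labelled spanning trees.
For each such spanning tree H, let X_H = 1 if all 6 edges of H are present in G. Then P[X_H = 1] = p^{6} = (4/7)^{6} = 4096/117649.
By linearity: E[X] = Σ_H E[X_H] = 16807 · p^{6} = 16807 · 4096/117649 = 4096/7.
Numerically: E[X] ≈ 585.1.

E[X] = 16807 · (4/7)^{6} = 4096/7 ≈ 585.1.


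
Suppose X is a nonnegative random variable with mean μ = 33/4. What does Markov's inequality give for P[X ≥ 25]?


μ = E[X] = 33/4, a = 25.
Markov: P[X ≥ 25] ≤ μ/a = (33/4)/25 = 33/100.
Numerically: ≈ 0.330.
(Since a = 25 > μ = 8.250, the bound 33/100 is < 1 and informative.)

P[X ≥ 25] ≤ 33/100 ≈ 0.330.


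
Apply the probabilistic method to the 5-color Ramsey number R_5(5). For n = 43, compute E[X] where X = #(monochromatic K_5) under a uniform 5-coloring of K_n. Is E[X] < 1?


E[X] = C(43, 5) · 5^{1 − 10} = 962598 · 5^{−9} = 962598/1953125.
As a reduced fraction: E[X] = 962598/1953125 ≈ 0.49285.
Is E[X] < 1? YES.
Since E[X] < 1, there exists a 5-coloring of K_{43} with no monochromatic K_5; hence R_5(5) > 43.

E[X] = 962598/1953125 ≈ 0.49285; E[X] < 1, so R_5(5) > 43.


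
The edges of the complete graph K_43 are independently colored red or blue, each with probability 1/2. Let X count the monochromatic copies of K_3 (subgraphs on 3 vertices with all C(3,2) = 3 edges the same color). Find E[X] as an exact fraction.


Let X = Σ_S X_S over the C(43, 3) = 12341 subsets S of size 3, where X_S = 1 if the K_3 on S is monochromatic.
For a fixed S, the K_3 on S has C(3, 2) = 3 edges. P[all 3 edges red] = (1/2)^3, and likewise for blue, so P[monochromatic] = 2·(1/2)^3 = 2^{1 − 3} = 1/4.
Summing: E[X] = C(43, 3) · 2^{1 − 3} = 12341 · 1/4 = 12341/4.
Numerically: E[X] ≈ 3085.25000.

E[X] = C(43,3)·2^(1−C(3,2)) = 12341/4 ≈ 3085.25000.


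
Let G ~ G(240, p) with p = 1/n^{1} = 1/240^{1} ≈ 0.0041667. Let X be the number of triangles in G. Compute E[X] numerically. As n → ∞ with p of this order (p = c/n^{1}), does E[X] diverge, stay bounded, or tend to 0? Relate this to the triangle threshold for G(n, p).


Number of potential triangles: C(240, 3) = 2275280.
Each occurs with probability p³ ≈ (0.0041667)³ ≈ 7.2337963e-08.
By linearity: E[X] = C(240, 3)·p³ ≈ 2275280 · 7.2337963e-08 ≈ 0.16459.
Here α = 1, so p = 1/n is exactly at the triangle threshold p ~ 1/n. Asymptotically E[X] → c³/6 = 1³/6 = 1/6 ≈ 0.16667, a bounded constant. In this regime the triangle count is asymptotically Poisson(c³/6).

E[X] ≈ 0.16459; in regime p = Θ(1/n^{1}) E[X] stays bounded (at the triangle threshold p ~ 1/n).


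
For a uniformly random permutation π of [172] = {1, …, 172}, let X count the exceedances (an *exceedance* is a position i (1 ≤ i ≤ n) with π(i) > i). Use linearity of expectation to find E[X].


Write X = Σ_{i=1}^{172} X_i, where X_i = 1_{π(i) > i}.
For each fixed i, π(i) is uniform over {1, …, 172} (marginal of a uniform permutation), so P[π(i) > i] = (n − i)/n. Summing: Σ_{i=1}^{172} (n − i)/n = (0 + 1 + … + 171)/172 = 172(172 − 1)/(2·172) = (172 − 1)/2.
Hence E[X] = Σ_{i=1}^{172} (172 − i)/172 = 171/2 ≈ 85.5000.

E[X] = 171/2 = 85.5000.


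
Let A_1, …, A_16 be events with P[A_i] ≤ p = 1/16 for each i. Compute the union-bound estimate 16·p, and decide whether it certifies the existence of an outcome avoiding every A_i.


Union bound: P[∪_{i=1}^{16} A_i] ≤ Σ_i P[A_i] ≤ 16·p = 16·(1/16) = 1.
Numerically: 1 ≈ 1.0000.
Is 1 < 1? NO.
Since the bound 1 is ≥ 1, the union bound is uninformative here; it does NOT by itself certify existence.

16·p = 1 ≈ 1.0000; existence NOT certified by the union bound.


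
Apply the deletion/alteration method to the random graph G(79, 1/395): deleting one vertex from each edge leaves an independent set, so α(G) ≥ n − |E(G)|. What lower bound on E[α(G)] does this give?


E[|E(G)|] = C(79, 2)·p = 3081 · (1/395) = 39/5.
E[α(G)] ≥ n − E[|E(G)|] = 79 − 39/5 = 356/5.
Numerically: ≈ 71.2000.
(This is only a lower bound; the true E[α(G)] may be larger.)

E[α(G)] ≥ 356/5 ≈ 71.2000.


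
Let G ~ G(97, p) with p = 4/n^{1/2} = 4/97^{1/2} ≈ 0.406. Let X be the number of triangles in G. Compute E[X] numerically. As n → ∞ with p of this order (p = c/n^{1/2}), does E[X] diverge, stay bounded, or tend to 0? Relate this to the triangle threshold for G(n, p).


Number of potential triangles: C(97, 3) = 147440.
Each occurs with probability p³ ≈ (0.406)³ ≈ 6.69919e-02.
By linearity: E[X] = C(97, 3)·p³ ≈ 147440 · 6.69919e-02 ≈ 9877.287.
Since α = 1/2 < 1, p = c/n^{1/2} ≫ 1/n is above the triangle threshold p ~ 1/n. Asymptotically E[X] ~ (c³/6)·n^{3(1−α)} = (4³/6)·n^{1.5} → ∞; triangles are abundant w.h.p.

E[X] ≈ 9877.287; in regime p = Θ(1/n^{1/2}) E[X] diverges (above the triangle threshold p ~ 1/n).


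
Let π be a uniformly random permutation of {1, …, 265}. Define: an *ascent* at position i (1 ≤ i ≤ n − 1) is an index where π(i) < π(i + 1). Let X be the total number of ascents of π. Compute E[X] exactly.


Write X = Σ X_I over i = 1, …, 264, with X_I the indicator of one ascent.
There are 264 indicators.
For each fixed i, the pair (π(i), π(i+1)) is a uniformly random ordered pair of distinct values from {1, …, 265}; by symmetry P[π(i) < π(i+1)] = 1/2.
By linearity: E[X] = 264 · (1/2) = (265 − 1) · (1/2) = 132 ≈ 132.0000.

E[X] = 132 = 132.0000.


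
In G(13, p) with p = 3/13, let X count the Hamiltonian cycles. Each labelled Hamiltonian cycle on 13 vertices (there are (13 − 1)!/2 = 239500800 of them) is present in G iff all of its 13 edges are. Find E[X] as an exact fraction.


K_13 has (13 − 1)!/2 = 239500800 labelled Hamiltonian cycles.
For each such Hamiltonian cycle H, let X_H = 1 if all 13 edges of H are present in G. Then P[X_H = 1] = p^{13} = (3/13)^{13} = 1594323/302875106592253.
By linearity of expectation: E[X] = Σ_H E[X_H] = 239500800 · p^{13} = 239500800 · 1594323/302875106592253 = 381841633958400/302875106592253.
Numerically: E[X] ≈ 1.26.

E[X] = 239500800 · (3/13)^{13} = 381841633958400/302875106592253 ≈ 1.26.


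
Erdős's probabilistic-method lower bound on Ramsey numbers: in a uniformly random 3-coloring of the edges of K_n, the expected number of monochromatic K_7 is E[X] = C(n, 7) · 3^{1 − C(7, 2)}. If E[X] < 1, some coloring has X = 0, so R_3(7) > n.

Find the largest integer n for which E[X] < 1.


We need C(n, 7) · 3^{1 − 21} < 1, i.e. C(n, 7) < 3^{21 − 1} = 3486784401.
Check values of n near the boundary:
  n = 77: C(77, 7) = 2404808340; 2404808340 < 3486784401? YES
  n = 78: C(78, 7) = 2641902120; 2641902120 < 3486784401? YES
  n = 79: C(79, 7) = 2898753715; 2898753715 < 3486784401? YES
  n = 80: C(80, 7) = 3176716400; 3176716400 < 3486784401? YES
  n = 81: C(81, 7) = 3477216600; 3477216600 < 3486784401? YES
  n = 82: C(82, 7) = 3801756816; 3801756816 < 3486784401? NO
  n = 83: C(83, 7) = 4151918628; 4151918628 < 3486784401? NO
The largest n with C(n, 7) < 3486784401 is n = 81 (where E[X] = 42928600/43046721 ≈ 0.9973). Hence R_3(7) > 81, i.e. R_3(7) ≥ 82.

Largest n = 81; hence R_3(7) > 81.


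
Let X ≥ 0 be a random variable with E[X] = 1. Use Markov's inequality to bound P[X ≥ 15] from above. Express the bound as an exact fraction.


μ = E[X] = 1, a = 15.
Markov: P[X ≥ 15] ≤ μ/a = (1)/15 = 1/15.
Numerically: ≈ 0.067.
(Since a = 15 > μ = 1.000, the bound 1/15 is < 1 and informative.)

P[X ≥ 15] ≤ 1/15 ≈ 0.067.


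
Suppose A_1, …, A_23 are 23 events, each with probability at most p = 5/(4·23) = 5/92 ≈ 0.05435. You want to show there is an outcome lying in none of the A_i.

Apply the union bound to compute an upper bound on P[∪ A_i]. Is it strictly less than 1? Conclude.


Union bound: P[∪_{i=1}^{23} A_i] ≤ Σ_i P[A_i] ≤ 23·p = 23·(5/92) = 5/4.
Numerically: 5/4 ≈ 1.25000.
Is 5/4 < 1? NO.
Since the bound 5/4 is ≥ 1, the union bound is uninformative here; it does NOT by itself certify existence.

23·p = 5/4 ≈ 1.25000; existence NOT certified by the union bound.


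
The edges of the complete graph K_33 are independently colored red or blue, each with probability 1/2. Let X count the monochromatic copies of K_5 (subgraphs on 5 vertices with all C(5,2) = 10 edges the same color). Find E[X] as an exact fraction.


Let X = Σ_S X_S over the C(33, 5) = 237336 subsets S of size 5, where X_S = 1 if the K_5 on S is monochromatic.
For a fixed S, the K_5 on S has C(5, 2) = 10 edges. P[all 10 edges red] = (1/2)^10, and likewise for blue, so P[monochromatic] = 2·(1/2)^10 = 2^{1 − 10} = 1/512.
By linearity: E[X] = C(33, 5) · 2^{1 − 10} = 237336 · 1/512 = 29667/64.
Numerically: E[X] ≈ 463.547.

E[X] = C(33,5)·2^(1−C(5,2)) = 29667/64 ≈ 463.547.


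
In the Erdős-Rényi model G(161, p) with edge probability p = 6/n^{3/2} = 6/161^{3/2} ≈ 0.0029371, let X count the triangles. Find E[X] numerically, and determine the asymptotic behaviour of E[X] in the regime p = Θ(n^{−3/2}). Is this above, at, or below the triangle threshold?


Number of potential triangles: C(161, 3) = 682640.
Each occurs with probability p³ ≈ (0.0029371)³ ≈ 2.5335957e-08.
By linearity: E[X] = C(161, 3)·p³ ≈ 682640 · 2.5335957e-08 ≈ 0.01730.
Since α = 3/2 > 1, p = c/n^{3/2} = o(1/n) is below the triangle threshold p ~ 1/n. Asymptotically E[X] ~ (c³/6)·n^{3(1−α)} = (6³/6)·n^{-1.5} → 0, so by Markov's inequality G has no triangles w.h.p.

E[X] ≈ 0.01730; in regime p = Θ(1/n^{3/2}) E[X] tends to 0 (below the triangle threshold p ~ 1/n).


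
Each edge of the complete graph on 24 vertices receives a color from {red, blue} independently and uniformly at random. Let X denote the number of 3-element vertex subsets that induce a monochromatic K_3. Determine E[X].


Let X = Σ_S X_S over the C(24, 3) = 2024 subsets S of size 3, where X_S = 1 if the K_3 on S is monochromatic.
For a fixed S, the K_3 on S has C(3, 2) = 3 edges. P[all 3 edges red] = (1/2)^3, and likewise for blue, so P[monochromatic] = 2·(1/2)^3 = 2^{1 − 3} = 1/4.
By linearity: E[X] = C(24, 3) · 2^{1 − 3} = 2024 · 1/4 = 506.
Numerically: E[X] ≈ 506.000.

E[X] = C(24,3)·2^(1−C(3,2)) = 506 ≈ 506.000.


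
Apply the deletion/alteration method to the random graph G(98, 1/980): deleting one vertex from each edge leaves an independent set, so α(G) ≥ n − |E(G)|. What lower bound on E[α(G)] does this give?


E[|E(G)|] = C(98, 2)·p = 4753 · (1/980) = 97/20.
E[α(G)] ≥ n − E[|E(G)|] = 98 − 97/20 = 1863/20.
Numerically: ≈ 93.1500.
(This is only a lower bound; the true E[α(G)] may be larger.)

E[α(G)] ≥ 1863/20 ≈ 93.1500.


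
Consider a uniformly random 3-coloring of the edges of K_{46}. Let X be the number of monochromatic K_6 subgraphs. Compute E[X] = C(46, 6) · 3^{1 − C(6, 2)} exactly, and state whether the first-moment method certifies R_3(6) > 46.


E[X] = C(46, 6) · 3^{1 − 15} = 9366819 · 3^{−14} = 9366819/4782969.
As a reduced fraction: E[X] = 3122273/1594323 ≈ 1.958.
Is E[X] < 1? NO.
Since E[X] ≥ 1, the first-moment bound is inconclusive at n = 46; it does NOT by itself certify R_3(6) > 46.

E[X] = 3122273/1594323 ≈ 1.958; E[X] ≥ 1; first-moment method inconclusive here.


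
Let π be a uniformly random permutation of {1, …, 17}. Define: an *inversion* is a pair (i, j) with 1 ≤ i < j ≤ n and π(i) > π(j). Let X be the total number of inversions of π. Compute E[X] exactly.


Write X = Σ X_I over the C(17, 2) = 136 pairs i < j, with X_I the indicator of one inversion.
There are 136 indicators.
For each fixed pair i < j, the values π(i) and π(j) are two distinct elements of {1, …, 17} in uniformly random order; by symmetry P[π(i) > π(j)] = 1/2.
By linearity: E[X] = 136 · (1/2) = C(17, 2) · (1/2) = 136/2 = 68 ≈ 68.000000.

E[X] = 68 = 68.000000.


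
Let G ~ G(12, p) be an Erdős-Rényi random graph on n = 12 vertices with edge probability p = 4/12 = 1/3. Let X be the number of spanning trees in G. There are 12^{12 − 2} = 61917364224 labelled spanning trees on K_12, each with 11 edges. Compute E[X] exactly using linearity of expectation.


K_12 has 12^{12 − 2} = 61917364224 labelled spanning trees.
For each such spanning tree H, let X_H = 1 if all 11 edges of H are present in G. Then P[X_H = 1] = p^{11} = (1/3)^{11} = 1/177147.
By linearity of expectation: E[X] = Σ_H E[X_H] = 61917364224 · p^{11} = 61917364224 · 1/177147 = 1048576/3.
Numerically: E[X] ≈ 349525.

E[X] = 61917364224 · (1/3)^{11} = 1048576/3 ≈ 349525.


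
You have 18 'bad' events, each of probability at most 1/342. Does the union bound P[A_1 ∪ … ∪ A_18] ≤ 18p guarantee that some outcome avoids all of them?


Union bound: P[∪_{i=1}^{18} A_i] ≤ Σ_i P[A_i] ≤ 18·p = 18·(1/342) = 1/19.
Numerically: 1/19 ≈ 0.0526.
Is 1/19 < 1? YES.
Since P[∪ A_i] ≤ 1/19 < 1, the complement has P[∩ A_i^c] ≥ 1 − 1/19 = 18/19 > 0, so some outcome avoids every A_i.

18·p = 1/19 ≈ 0.0526; existence CERTIFIED by the union bound.


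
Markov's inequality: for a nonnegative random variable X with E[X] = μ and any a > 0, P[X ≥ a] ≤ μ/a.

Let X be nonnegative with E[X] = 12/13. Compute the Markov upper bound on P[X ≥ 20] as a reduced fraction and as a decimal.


μ = E[X] = 12/13, a = 20.
Markov: P[X ≥ 20] ≤ μ/a = (12/13)/20 = 3/65.
Numerically: ≈ 0.04615.
(Since a = 20 > μ = 0.92308, the bound 3/65 is < 1 and informative.)

P[X ≥ 20] ≤ 3/65 ≈ 0.04615.


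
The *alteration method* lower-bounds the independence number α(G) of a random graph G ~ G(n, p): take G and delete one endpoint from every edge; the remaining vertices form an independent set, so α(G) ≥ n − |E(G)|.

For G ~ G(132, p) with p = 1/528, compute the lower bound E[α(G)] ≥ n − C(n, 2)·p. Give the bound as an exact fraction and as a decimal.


E[|E(G)|] = C(132, 2)·p = 8646 · (1/528) = 131/8.
E[α(G)] ≥ n − E[|E(G)|] = 132 − 131/8 = 925/8.
Numerically: ≈ 115.62500.
(This is only a lower bound; the true E[α(G)] may be larger.)

E[α(G)] ≥ 925/8 ≈ 115.62500.


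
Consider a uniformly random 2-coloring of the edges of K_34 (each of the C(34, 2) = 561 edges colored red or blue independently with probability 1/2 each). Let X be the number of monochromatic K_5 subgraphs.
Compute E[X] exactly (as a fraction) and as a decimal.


Let X = Σ_S X_S over the C(34, 5) = 278256 subsets S of size 5, where X_S = 1 if the K_5 on S is monochromatic.
For a fixed S, the K_5 on S has C(5, 2) = 10 edges. P[all 10 edges red] = (1/2)^10, and likewise for blue, so P[monochromatic] = 2·(1/2)^10 = 2^{1 − 10} = 1/512.
Summing: E[X] = C(34, 5) · 2^{1 − 10} = 278256 · 1/512 = 17391/32.
Numerically: E[X] ≈ 543.46875.

E[X] = C(34,5)·2^(1−C(5,2)) = 17391/32 ≈ 543.46875.


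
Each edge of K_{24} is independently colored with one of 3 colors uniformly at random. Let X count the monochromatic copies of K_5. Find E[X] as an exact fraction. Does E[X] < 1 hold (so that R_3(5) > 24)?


E[X] = C(24, 5) · 3^{1 − 10} = 42504 · 3^{−9} = 42504/19683.
As a reduced fraction: E[X] = 14168/6561 ≈ 2.1594269.
Is E[X] < 1? NO.
Since E[X] ≥ 1, the first-moment bound is inconclusive at n = 24; it does NOT by itself certify R_3(5) > 24.

E[X] = 14168/6561 ≈ 2.1594269; E[X] ≥ 1; first-moment method inconclusive here.


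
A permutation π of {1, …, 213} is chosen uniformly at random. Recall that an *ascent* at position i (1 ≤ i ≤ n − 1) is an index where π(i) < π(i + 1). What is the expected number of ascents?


Write X = Σ X_I over i = 1, …, 212, with X_I the indicator of one ascent.
There are 212 indicators.
For each fixed i, the pair (π(i), π(i+1)) is a uniformly random ordered pair of distinct values from {1, …, 213}; by symmetry P[π(i) < π(i+1)] = 1/2.
By linearity: E[X] = 212 · (1/2) = (213 − 1) · (1/2) = 106 ≈ 106.00000.

E[X] = 106 = 106.00000.


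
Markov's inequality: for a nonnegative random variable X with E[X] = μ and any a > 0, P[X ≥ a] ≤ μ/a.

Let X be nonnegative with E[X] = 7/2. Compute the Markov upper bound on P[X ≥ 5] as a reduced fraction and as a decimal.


μ = E[X] = 7/2, a = 5.
Markov: P[X ≥ 5] ≤ μ/a = (7/2)/5 = 7/10.
Numerically: ≈ 0.70000.
(Since a = 5 > μ = 3.50000, the bound 7/10 is < 1 and informative.)

P[X ≥ 5] ≤ 7/10 ≈ 0.70000.


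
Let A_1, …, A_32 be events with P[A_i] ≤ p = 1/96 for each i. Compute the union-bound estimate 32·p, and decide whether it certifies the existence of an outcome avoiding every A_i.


Union bound: P[∪_{i=1}^{32} A_i] ≤ Σ_i P[A_i] ≤ 32·p = 32·(1/96) = 1/3.
Numerically: 1/3 ≈ 0.333.
Is 1/3 < 1? YES.
Since P[∪ A_i] ≤ 1/3 < 1, the complement has P[∩ A_i^c] ≥ 1 − 1/3 = 2/3 > 0, so some outcome avoids every A_i.

32·p = 1/3 ≈ 0.333; existence CERTIFIED by the union bound.


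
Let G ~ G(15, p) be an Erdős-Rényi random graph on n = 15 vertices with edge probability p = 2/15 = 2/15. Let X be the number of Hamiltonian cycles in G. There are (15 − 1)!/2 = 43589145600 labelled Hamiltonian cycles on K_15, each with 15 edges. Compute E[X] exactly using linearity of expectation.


K_15 has (15 − 1)!/2 = 43589145600 labelled Hamiltonian cycles.
For each such Hamiltonian cycle H, let X_H = 1 if all 15 edges of H are present in G. Then P[X_H = 1] = p^{15} = (2/15)^{15} = 32768/437893890380859375.
Summing the indicators: E[X] = Σ_H E[X_H] = 43589145600 · p^{15} = 43589145600 · 32768/437893890380859375 = 235115905024/72081298828125.
Numerically: E[X] ≈ 0.0032618.

E[X] = 43589145600 · (2/15)^{15} = 235115905024/72081298828125 ≈ 0.0032618.


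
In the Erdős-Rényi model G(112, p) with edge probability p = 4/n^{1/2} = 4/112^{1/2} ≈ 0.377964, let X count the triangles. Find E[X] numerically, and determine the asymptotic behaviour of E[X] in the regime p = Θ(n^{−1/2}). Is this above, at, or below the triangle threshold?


Number of potential triangles: C(112, 3) = 227920.
Each occurs with probability p³ ≈ (0.377964)³ ≈ 5.39949247e-02.
By linearity: E[X] = C(112, 3)·p³ ≈ 227920 · 5.39949247e-02 ≈ 12306.523241.
Since α = 1/2 < 1, p = c/n^{1/2} ≫ 1/n is above the triangle threshold p ~ 1/n. Asymptotically E[X] ~ (c³/6)·n^{3(1−α)} = (4³/6)·n^{1.5} → ∞; triangles are abundant w.h.p.

E[X] ≈ 12306.523241; in regime p = Θ(1/n^{1/2}) E[X] diverges (above the triangle threshold p ~ 1/n).


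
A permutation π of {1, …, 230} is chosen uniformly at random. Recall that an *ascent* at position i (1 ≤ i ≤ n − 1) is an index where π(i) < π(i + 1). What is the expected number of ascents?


Write X = Σ X_I over i = 1, …, 229, with X_I the indicator of one ascent.
There are 229 indicators.
For each fixed i, the pair (π(i), π(i+1)) is a uniformly random ordered pair of distinct values from {1, …, 230}; by symmetry P[π(i) < π(i+1)] = 1/2.
By linearity: E[X] = 229 · (1/2) = (230 − 1) · (1/2) = 229/2 ≈ 114.500000.

E[X] = 229/2 = 114.500000.


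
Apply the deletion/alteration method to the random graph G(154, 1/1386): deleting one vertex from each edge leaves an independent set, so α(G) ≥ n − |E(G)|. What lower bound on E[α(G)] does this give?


E[|E(G)|] = C(154, 2)·p = 11781 · (1/1386) = 17/2.
E[α(G)] ≥ n − E[|E(G)|] = 154 − 17/2 = 291/2.
Numerically: ≈ 145.50000.
(This is only a lower bound; the true E[α(G)] may be larger.)

E[α(G)] ≥ 291/2 ≈ 145.50000.


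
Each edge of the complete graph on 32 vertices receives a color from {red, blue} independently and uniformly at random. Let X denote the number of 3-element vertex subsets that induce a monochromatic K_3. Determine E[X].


Let X = Σ_S X_S over the C(32, 3) = 4960 subsets S of size 3, where X_S = 1 if the K_3 on S is monochromatic.
For a fixed S, the K_3 on S has C(3, 2) = 3 edges. P[all 3 edges red] = (1/2)^3, and likewise for blue, so P[monochromatic] = 2·(1/2)^3 = 2^{1 − 3} = 1/4.
Summing: E[X] = C(32, 3) · 2^{1 − 3} = 4960 · 1/4 = 1240.
Numerically: E[X] ≈ 1240.000.

E[X] = C(32,3)·2^(1−C(3,2)) = 1240 ≈ 1240.000.


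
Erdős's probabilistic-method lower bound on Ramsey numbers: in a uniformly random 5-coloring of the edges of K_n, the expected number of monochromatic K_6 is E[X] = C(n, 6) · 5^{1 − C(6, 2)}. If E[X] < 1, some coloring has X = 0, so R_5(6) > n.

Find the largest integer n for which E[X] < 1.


We need C(n, 6) · 5^{1 − 15} < 1, i.e. C(n, 6) < 5^{15 − 1} = 6103515625.
Check values of n near the boundary:
  n = 128: C(128, 6) = 5423611200; 5423611200 < 6103515625? YES
  n = 129: C(129, 6) = 5688177600; 5688177600 < 6103515625? YES
  n = 130: C(130, 6) = 5963412000; 5963412000 < 6103515625? YES
  n = 131: C(131, 6) = 6249655776; 6249655776 < 6103515625? NO
  n = 132: C(132, 6) = 6547258432; 6547258432 < 6103515625? NO
  n = 133: C(133, 6) = 6856577728; 6856577728 < 6103515625? NO
The largest n with C(n, 6) < 6103515625 is n = 130 (where E[X] = 47707296/48828125 ≈ 0.9770454). Hence R_5(6) > 130, i.e. R_5(6) ≥ 131.

Largest n = 130; hence R_5(6) > 130.


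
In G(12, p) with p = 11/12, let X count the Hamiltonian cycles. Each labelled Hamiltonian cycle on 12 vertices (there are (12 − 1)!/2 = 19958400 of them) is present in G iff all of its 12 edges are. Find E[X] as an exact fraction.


K_12 has (12 − 1)!/2 = 19958400 labelled Hamiltonian cycles.
For each such Hamiltonian cycle H, let X_H = 1 if all 12 edges of H are present in G. Then P[X_H = 1] = p^{12} = (11/12)^{12} = 3138428376721/8916100448256.
By linearity of expectation: E[X] = Σ_H E[X_H] = 19958400 · p^{12} = 19958400 · 3138428376721/8916100448256 = 6041474625187925/859963392.
Numerically: E[X] ≈ 7.03e+06.

E[X] = 19958400 · (11/12)^{12} = 6041474625187925/859963392 ≈ 7.03e+06.


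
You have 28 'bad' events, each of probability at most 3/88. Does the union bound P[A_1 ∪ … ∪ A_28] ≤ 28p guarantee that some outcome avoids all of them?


Union bound: P[∪_{i=1}^{28} A_i] ≤ Σ_i P[A_i] ≤ 28·p = 28·(3/88) = 21/22.
Numerically: 21/22 ≈ 0.9545455.
Is 21/22 < 1? YES.
Since P[∪ A_i] ≤ 21/22 < 1, the complement has P[∩ A_i^c] ≥ 1 − 21/22 = 1/22 > 0, so some outcome avoids every A_i.

28·p = 21/22 ≈ 0.9545455; existence CERTIFIED by the union bound.


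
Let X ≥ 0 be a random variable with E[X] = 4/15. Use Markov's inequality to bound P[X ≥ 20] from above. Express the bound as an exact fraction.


μ = E[X] = 4/15, a = 20.
Markov: P[X ≥ 20] ≤ μ/a = (4/15)/20 = 1/75.
Numerically: ≈ 0.013333.
(Since a = 20 > μ = 0.266667, the bound 1/75 is < 1 and informative.)

P[X ≥ 20] ≤ 1/75 ≈ 0.013333.


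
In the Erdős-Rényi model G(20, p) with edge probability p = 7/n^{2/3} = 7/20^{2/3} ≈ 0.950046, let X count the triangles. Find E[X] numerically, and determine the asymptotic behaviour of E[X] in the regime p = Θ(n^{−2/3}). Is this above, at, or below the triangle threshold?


Number of potential triangles: C(20, 3) = 1140.
Each occurs with probability p³ ≈ (0.950046)³ ≈ 8.57500000e-01.
By linearity: E[X] = C(20, 3)·p³ ≈ 1140 · 8.57500000e-01 ≈ 977.550000.
Since α = 2/3 < 1, p = c/n^{2/3} ≫ 1/n is above the triangle threshold p ~ 1/n. Asymptotically E[X] ~ (c³/6)·n^{3(1−α)} = (7³/6)·n^{1} → ∞; triangles are abundant w.h.p.

E[X] ≈ 977.550000; in regime p = Θ(1/n^{2/3}) E[X] diverges (above the triangle threshold p ~ 1/n).


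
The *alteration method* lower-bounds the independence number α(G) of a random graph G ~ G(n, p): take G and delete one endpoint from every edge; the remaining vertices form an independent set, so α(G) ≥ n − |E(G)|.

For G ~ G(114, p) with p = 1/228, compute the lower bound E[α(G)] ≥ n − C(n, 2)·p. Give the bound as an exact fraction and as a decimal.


E[|E(G)|] = C(114, 2)·p = 6441 · (1/228) = 113/4.
E[α(G)] ≥ n − E[|E(G)|] = 114 − 113/4 = 343/4.
Numerically: ≈ 85.750.
(This is only a lower bound; the true E[α(G)] may be larger.)

E[α(G)] ≥ 343/4 ≈ 85.750.


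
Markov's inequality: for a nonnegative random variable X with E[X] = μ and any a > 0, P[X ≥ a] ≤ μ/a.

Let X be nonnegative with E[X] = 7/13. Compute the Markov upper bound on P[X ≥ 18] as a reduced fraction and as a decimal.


μ = E[X] = 7/13, a = 18.
Markov: P[X ≥ 18] ≤ μ/a = (7/13)/18 = 7/234.
Numerically: ≈ 0.030.
(Since a = 18 > μ = 0.538, the bound 7/234 is < 1 and informative.)

P[X ≥ 18] ≤ 7/234 ≈ 0.030.


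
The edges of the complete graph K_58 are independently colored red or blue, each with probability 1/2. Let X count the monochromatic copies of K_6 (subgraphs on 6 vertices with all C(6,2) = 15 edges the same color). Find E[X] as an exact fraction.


Let X = Σ_S X_S over the C(58, 6) = 40475358 subsets S of size 6, where X_S = 1 if the K_6 on S is monochromatic.
For a fixed S, the K_6 on S has C(6, 2) = 15 edges. P[all 15 edges red] = (1/2)^15, and likewise for blue, so P[monochromatic] = 2·(1/2)^15 = 2^{1 − 15} = 1/16384.
Summing: E[X] = C(58, 6) · 2^{1 − 15} = 40475358 · 1/16384 = 20237679/8192.
Numerically: E[X] ≈ 2470.419800.

E[X] = C(58,6)·2^(1−C(6,2)) = 20237679/8192 ≈ 2470.419800.


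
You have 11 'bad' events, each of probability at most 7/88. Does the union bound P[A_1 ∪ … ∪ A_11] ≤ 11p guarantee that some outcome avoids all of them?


Union bound: P[∪_{i=1}^{11} A_i] ≤ Σ_i P[A_i] ≤ 11·p = 11·(7/88) = 7/8.
Numerically: 7/8 ≈ 0.8750.
Is 7/8 < 1? YES.
Since P[∪ A_i] ≤ 7/8 < 1, the complement has P[∩ A_i^c] ≥ 1 − 7/8 = 1/8 > 0, so some outcome avoids every A_i.

11·p = 7/8 ≈ 0.8750; existence CERTIFIED by the union bound.


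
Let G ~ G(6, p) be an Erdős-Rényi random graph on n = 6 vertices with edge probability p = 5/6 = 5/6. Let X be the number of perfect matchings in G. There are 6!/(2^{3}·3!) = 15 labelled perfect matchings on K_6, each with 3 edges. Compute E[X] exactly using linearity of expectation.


K_6 has 6!/(2^{3}·3!) = 15 labelled perfect matchings.
For each such perfect matching H, let X_H = 1 if all 3 edges of H are present in G. Then P[X_H = 1] = p^{3} = (5/6)^{3} = 125/216.
By linearity of expectation: E[X] = Σ_H E[X_H] = 15 · p^{3} = 15 · 125/216 = 625/72.
Numerically: E[X] ≈ 8.6806.

E[X] = 15 · (5/6)^{3} = 625/72 ≈ 8.6806.


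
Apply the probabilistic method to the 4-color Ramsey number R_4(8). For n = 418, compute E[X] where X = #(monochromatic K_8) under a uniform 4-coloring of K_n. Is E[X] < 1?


E[X] = C(418, 8) · 4^{1 − 28} = 21608403021078588 · 4^{−27} = 21608403021078588/18014398509481984.
As a reduced fraction: E[X] = 5402100755269647/4503599627370496 ≈ 1.1995.
Is E[X] < 1? NO.
Since E[X] ≥ 1, the first-moment bound is inconclusive at n = 418; it does NOT by itself certify R_4(8) > 418.

E[X] = 5402100755269647/4503599627370496 ≈ 1.1995; E[X] ≥ 1; first-moment method inconclusive here.


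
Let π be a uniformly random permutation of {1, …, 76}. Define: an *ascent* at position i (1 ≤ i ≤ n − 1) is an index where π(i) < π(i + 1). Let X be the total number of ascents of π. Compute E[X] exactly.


Write X = Σ X_I over i = 1, …, 75, with X_I the indicator of one ascent.
There are 75 indicators.
For each fixed i, the pair (π(i), π(i+1)) is a uniformly random ordered pair of distinct values from {1, …, 76}; by symmetry P[π(i) < π(i+1)] = 1/2.
By linearity: E[X] = 75 · (1/2) = (76 − 1) · (1/2) = 75/2 ≈ 37.500.

E[X] = 75/2 = 37.500.


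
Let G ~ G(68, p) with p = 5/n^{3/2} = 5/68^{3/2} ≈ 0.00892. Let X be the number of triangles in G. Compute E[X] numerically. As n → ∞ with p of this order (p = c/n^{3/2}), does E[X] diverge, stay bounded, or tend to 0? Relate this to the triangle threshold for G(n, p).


Number of potential triangles: C(68, 3) = 50116.
Each occurs with probability p³ ≈ (0.00892)³ ≈ 7.08957e-07.
By linearity: E[X] = C(68, 3)·p³ ≈ 50116 · 7.08957e-07 ≈ 0.036.
Since α = 3/2 > 1, p = c/n^{3/2} = o(1/n) is below the triangle threshold p ~ 1/n. Asymptotically E[X] ~ (c³/6)·n^{3(1−α)} = (5³/6)·n^{-1.5} → 0, so by Markov's inequality G has no triangles w.h.p.

E[X] ≈ 0.036; in regime p = Θ(1/n^{3/2}) E[X] tends to 0 (below the triangle threshold p ~ 1/n).


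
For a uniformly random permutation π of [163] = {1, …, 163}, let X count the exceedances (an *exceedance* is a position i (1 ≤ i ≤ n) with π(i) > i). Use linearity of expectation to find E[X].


Write X = Σ_{i=1}^{163} X_i, where X_i = 1_{π(i) > i}.
For each fixed i, π(i) is uniform over {1, …, 163} (marginal of a uniform permutation), so P[π(i) > i] = (n − i)/n. Summing: Σ_{i=1}^{163} (n − i)/n = (0 + 1 + … + 162)/163 = 163(163 − 1)/(2·163) = (163 − 1)/2.
Hence E[X] = Σ_{i=1}^{163} (163 − i)/163 = 81 ≈ 81.00000.

E[X] = 81 = 81.00000.


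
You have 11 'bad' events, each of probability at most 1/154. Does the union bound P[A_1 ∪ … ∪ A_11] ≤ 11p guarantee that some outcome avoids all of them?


Union bound: P[∪_{i=1}^{11} A_i] ≤ Σ_i P[A_i] ≤ 11·p = 11·(1/154) = 1/14.
Numerically: 1/14 ≈ 0.071.
Is 1/14 < 1? YES.
Since P[∪ A_i] ≤ 1/14 < 1, the complement has P[∩ A_i^c] ≥ 1 − 1/14 = 13/14 > 0, so some outcome avoids every A_i.

11·p = 1/14 ≈ 0.071; existence CERTIFIED by the union bound.


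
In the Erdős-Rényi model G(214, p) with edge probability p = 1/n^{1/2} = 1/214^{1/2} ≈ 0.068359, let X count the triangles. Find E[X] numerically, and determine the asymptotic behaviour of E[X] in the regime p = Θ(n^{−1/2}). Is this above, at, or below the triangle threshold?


Number of potential triangles: C(214, 3) = 1610564.
Each occurs with probability p³ ≈ (0.068359)³ ≈ 3.1943268e-04.
By linearity: E[X] = C(214, 3)·p³ ≈ 1610564 · 3.1943268e-04 ≈ 514.46677.
Since α = 1/2 < 1, p = c/n^{1/2} ≫ 1/n is above the triangle threshold p ~ 1/n. Asymptotically E[X] ~ (c³/6)·n^{3(1−α)} = (1³/6)·n^{1.5} → ∞; triangles are abundant w.h.p.

E[X] ≈ 514.46677; in regime p = Θ(1/n^{1/2}) E[X] diverges (above the triangle threshold p ~ 1/n).


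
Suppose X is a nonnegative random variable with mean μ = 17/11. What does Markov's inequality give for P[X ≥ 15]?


μ = E[X] = 17/11, a = 15.
Markov: P[X ≥ 15] ≤ μ/a = (17/11)/15 = 17/165.
Numerically: ≈ 0.1030.
(Since a = 15 > μ = 1.5455, the bound 17/165 is < 1 and informative.)

P[X ≥ 15] ≤ 17/165 ≈ 0.1030.


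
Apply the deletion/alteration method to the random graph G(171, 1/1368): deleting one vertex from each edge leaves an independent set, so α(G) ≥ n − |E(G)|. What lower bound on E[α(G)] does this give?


E[|E(G)|] = C(171, 2)·p = 14535 · (1/1368) = 85/8.
E[α(G)] ≥ n − E[|E(G)|] = 171 − 85/8 = 1283/8.
Numerically: ≈ 160.375.
(This is only a lower bound; the true E[α(G)] may be larger.)

E[α(G)] ≥ 1283/8 ≈ 160.375.


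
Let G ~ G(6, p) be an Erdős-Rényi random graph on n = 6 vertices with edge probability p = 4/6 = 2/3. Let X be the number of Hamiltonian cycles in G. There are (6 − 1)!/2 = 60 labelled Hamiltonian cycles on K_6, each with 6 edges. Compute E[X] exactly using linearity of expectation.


K_6 has (6 − 1)!/2 = 60 labelled Hamiltonian cycles.
For each such Hamiltonian cycle H, let X_H = 1 if all 6 edges of H are present in G. Then P[X_H = 1] = p^{6} = (2/3)^{6} = 64/729.
Summing the indicators: E[X] = Σ_H E[X_H] = 60 · p^{6} = 60 · 64/729 = 1280/243.
Numerically: E[X] ≈ 5.267.

E[X] = 60 · (2/3)^{6} = 1280/243 ≈ 5.267.


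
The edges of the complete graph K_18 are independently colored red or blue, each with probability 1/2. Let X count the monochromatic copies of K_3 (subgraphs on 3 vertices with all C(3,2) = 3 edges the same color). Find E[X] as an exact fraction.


Let X = Σ_S X_S over the C(18, 3) = 816 subsets S of size 3, where X_S = 1 if the K_3 on S is monochromatic.
For a fixed S, the K_3 on S has C(3, 2) = 3 edges. P[all 3 edges red] = (1/2)^3, and likewise for blue, so P[monochromatic] = 2·(1/2)^3 = 2^{1 − 3} = 1/4.
By linearity: E[X] = C(18, 3) · 2^{1 − 3} = 816 · 1/4 = 204.
Numerically: E[X] ≈ 204.0000.

E[X] = C(18,3)·2^(1−C(3,2)) = 204 ≈ 204.0000.
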